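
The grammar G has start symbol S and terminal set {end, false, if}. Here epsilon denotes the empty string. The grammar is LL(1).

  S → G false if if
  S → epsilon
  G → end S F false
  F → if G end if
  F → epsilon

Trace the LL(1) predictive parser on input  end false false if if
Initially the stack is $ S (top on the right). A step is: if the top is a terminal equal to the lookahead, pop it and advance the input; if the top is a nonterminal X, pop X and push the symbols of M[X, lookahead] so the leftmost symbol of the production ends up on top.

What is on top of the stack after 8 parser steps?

step 1: stack=$ S  input=end false false if if $  — expand S → G false if if
step 2: stack=$ if if false G  input=end false false if if $  — expand G → end S F false
step 3: stack=$ if if false false F S end  input=end false false if if $  — match end
step 4: stack=$ if if false false F S  input=false false if if $  — expand S → epsilon
step 5: stack=$ if if false false F  input=false false if if $  — expand F → epsilon
step 6: stack=$ if if false false  input=false false if if $  — match false
step 7: stack=$ if if false  input=false if if $  — match false
step 8: stack=$ if if  input=if if $  — match if
Stack after step 8: $ if (top = if).

if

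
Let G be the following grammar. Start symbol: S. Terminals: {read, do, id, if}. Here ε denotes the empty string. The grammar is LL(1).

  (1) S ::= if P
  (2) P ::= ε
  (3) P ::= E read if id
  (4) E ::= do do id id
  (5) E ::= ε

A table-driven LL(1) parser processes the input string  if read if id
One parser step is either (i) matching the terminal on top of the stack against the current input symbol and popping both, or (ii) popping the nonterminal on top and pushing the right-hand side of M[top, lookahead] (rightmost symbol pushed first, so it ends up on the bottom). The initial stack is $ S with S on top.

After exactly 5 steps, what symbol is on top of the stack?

if

step 1: stack=$ S  input=if read if id $  — expand S ::= if P
step 2: stack=$ P if  input=if read if id $  — match if
step 3: stack=$ P  input=read if id $  — expand P ::= E read if id
step 4: stack=$ id if read E  input=read if id $  — expand E ::= ε
step 5: stack=$ id if read  input=read if id $  — match read
Stack after step 5: $ id if (top = if).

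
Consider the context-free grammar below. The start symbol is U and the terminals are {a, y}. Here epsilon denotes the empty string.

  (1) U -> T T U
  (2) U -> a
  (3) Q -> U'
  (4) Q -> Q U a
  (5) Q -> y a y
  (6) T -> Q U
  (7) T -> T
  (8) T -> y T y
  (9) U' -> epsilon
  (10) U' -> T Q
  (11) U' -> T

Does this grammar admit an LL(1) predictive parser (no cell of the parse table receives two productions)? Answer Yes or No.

No

FIRST(U) = {a, y}
FIRST(Q) = {epsilon, a, y}
FIRST(T) = {a, y}
FIRST(U') = {epsilon, a, y}
FOLLOW(U) = {$, a, y}
FOLLOW(Q) = {a, y}
FOLLOW(T) = {a, y}
FOLLOW(U') = {a, y}
Cell M[Q, a] receives both Q -> U' and Q -> Q U a — the grammar is not LL(1).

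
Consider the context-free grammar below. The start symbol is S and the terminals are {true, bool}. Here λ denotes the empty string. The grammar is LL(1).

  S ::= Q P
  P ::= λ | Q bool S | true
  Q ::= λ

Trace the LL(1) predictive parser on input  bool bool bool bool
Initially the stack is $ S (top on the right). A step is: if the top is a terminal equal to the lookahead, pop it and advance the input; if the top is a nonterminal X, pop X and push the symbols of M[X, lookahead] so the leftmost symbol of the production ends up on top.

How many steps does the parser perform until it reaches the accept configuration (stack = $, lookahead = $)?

      Stack       Input                  Action
   1  $ S         bool bool bool bool $  expand S ::= Q P
   2  $ P Q       bool bool bool bool $  expand Q ::= λ
   3  $ P         bool bool bool bool $  expand P ::= Q bool S
   4  $ S bool Q  bool bool bool bool $  expand Q ::= λ
   5  $ S bool    bool bool bool bool $  match bool
   6  $ S         bool bool bool $       expand S ::= Q P
   7  $ P Q       bool bool bool $       expand Q ::= λ
   8  $ P         bool bool bool $       expand P ::= Q bool S
   9  $ S bool Q  bool bool bool $       expand Q ::= λ
  10  $ S bool    bool bool bool $       match bool
  11  $ S         bool bool $            expand S ::= Q P
  12  $ P Q       bool bool $            expand Q ::= λ
  13  $ P         bool bool $            expand P ::= Q bool S
  14  $ S bool Q  bool bool $            expand Q ::= λ
  15  $ S bool    bool bool $            match bool
  16  $ S         bool $                 expand S ::= Q P
  17  $ P Q       bool $                 expand Q ::= λ
  18  $ P         bool $                 expand P ::= Q bool S
  19  $ S bool Q  bool $                 expand Q ::= λ
  20  $ S bool    bool $                 match bool
  21  $ S         $                      expand S ::= Q P
  22  $ P Q       $                      expand Q ::= λ
  23  $ P         $                      expand P ::= λ
Accept reached after 23 steps.

23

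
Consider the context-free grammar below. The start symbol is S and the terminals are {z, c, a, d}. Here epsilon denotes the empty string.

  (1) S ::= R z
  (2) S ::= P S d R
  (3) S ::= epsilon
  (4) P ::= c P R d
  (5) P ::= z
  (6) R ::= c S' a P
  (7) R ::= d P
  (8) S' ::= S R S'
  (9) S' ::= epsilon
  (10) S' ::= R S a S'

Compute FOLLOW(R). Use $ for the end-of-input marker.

{$, a, c, d, z}

FIRST(P) = {c, z}
FIRST(R) = {c, d}
FIRST(S) = {epsilon, c, d, z}  (via R z, P S d R)
FIRST(S') = {epsilon, c, d, z}  (via S R S', R S a S')
FOLLOW(S) includes $ since S is the start symbol.
FOLLOW(S): in S::=P S d R, S is followed by d R with FIRST {d}; in S'::=S R S', S is followed by R S' with FIRST {c, d}; in S'::=R S a S', S is followed by a S' with FIRST {a}. Thus FOLLOW(S) = {$, a, c, d}.
FOLLOW(S'): in R::=c S' a P, S' is followed by a P with FIRST {a}; in S'::=S R S', the suffix after S' is empty (adds nothing new); in S'::=R S a S', the suffix after S' is empty (adds nothing new). Thus FOLLOW(S') = {a}.
FOLLOW(R): in S::=R z, R is followed by z with FIRST {z}; in S::=P S d R, the suffix after R is empty, so FOLLOW(R) ⊇ FOLLOW(S) = {$, a, c, d}; in P::=c P R d, R is followed by d with FIRST {d}; in S'::=S R S', R is followed by S' with FIRST {epsilon, c, d, z}; in S'::=S R S', the suffix after R is nullable, so FOLLOW(R) ⊇ FOLLOW(S') = {a}; in S'::=R S a S', R is followed by S a S' with FIRST {a, c, d, z}. Thus FOLLOW(R) = {$, a, c, d, z}.
FOLLOW(P): in S::=P S d R, P is followed by S d R with FIRST {c, d, z}; in P::=c P R d, P is followed by R d with FIRST {c, d}; in R::=c S' a P, the suffix after P is empty, so FOLLOW(P) ⊇ FOLLOW(R) = {$, a, c, d, z}; in R::=d P, the suffix after P is empty, so FOLLOW(P) ⊇ FOLLOW(R) = {$, a, c, d, z}. Thus FOLLOW(P) = {$, a, c, d, z}.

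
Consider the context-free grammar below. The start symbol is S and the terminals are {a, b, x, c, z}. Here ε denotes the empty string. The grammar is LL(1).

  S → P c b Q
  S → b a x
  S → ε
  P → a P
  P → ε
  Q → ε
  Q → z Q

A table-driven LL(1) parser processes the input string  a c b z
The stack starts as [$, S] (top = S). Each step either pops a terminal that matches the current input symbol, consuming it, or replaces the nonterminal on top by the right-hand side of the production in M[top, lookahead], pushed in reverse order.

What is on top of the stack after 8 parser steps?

     Stack        Input      Action
  1  $ S          a c b z $  expand S → P c b Q
  2  $ Q b c P    a c b z $  expand P → a P
  3  $ Q b c P a  a c b z $  match a
  4  $ Q b c P    c b z $    expand P → ε
  5  $ Q b c      c b z $    match c
  6  $ Q b        b z $      match b
  7  $ Q          z $        expand Q → z Q
  8  $ Q z        z $        match z
Stack after step 8: $ Q (top = Q).

Q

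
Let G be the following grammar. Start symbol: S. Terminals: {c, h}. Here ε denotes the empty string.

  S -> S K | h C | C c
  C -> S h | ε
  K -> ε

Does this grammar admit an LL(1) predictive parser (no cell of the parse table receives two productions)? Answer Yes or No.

FIRST(S) = {c, h}
FIRST(C) = {ε, c, h}
FIRST(K) = {ε}
FOLLOW(S) = {$, h}
FOLLOW(C) = {$, c, h}
FOLLOW(K) = {$, h}
Cell M[C, c] receives both C -> S h and C -> ε — the grammar is not LL(1).

No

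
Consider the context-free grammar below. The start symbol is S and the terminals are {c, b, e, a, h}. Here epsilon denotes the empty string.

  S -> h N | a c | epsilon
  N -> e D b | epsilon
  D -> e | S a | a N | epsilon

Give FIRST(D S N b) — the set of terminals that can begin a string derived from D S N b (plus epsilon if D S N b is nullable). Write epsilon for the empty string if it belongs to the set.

FIRST(S) = {epsilon, a, h}
FIRST(N) = {epsilon, e}
FIRST(D) = {epsilon, a, e, h}  (via S a)
FIRST(D S N b): take FIRST of each symbol in turn, carrying on past any symbol whose FIRST contains epsilon; result {a, b, e, h}.

{a, b, e, h}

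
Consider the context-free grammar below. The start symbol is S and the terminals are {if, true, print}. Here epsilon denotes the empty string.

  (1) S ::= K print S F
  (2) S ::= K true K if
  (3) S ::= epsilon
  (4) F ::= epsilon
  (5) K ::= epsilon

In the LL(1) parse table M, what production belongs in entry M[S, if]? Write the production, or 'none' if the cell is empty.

none

FIRST(F): from F::=epsilon we get {epsilon}. So FIRST(F) = {epsilon}.
FIRST(K): from K::=epsilon we get {epsilon}. So FIRST(K) = {epsilon}.
FIRST(S): from S::=K print S F we get {print}; from S::=K true K if we get {true}; from S::=epsilon we get {epsilon}. So FIRST(S) = {epsilon, print, true}.
FOLLOW(S) includes $ since S is the start symbol.
FOLLOW(S): in S::=K print S F, S is followed by F with FIRST {epsilon}; in S::=K print S F, the suffix after S is nullable (adds nothing new). Thus FOLLOW(S) = {$}.
For S ::= K print S F: FIRST(K print S F) = {print}, so it goes in M[S, t] for t ∈ {print}.
For S ::= K true K if: FIRST(K true K if) = {true}, so it goes in M[S, t] for t ∈ {true}.
For S ::= epsilon: FIRST(epsilon) = {epsilon}, so it goes in M[S, t] for t ∈ {}; since epsilon ∈ FIRST, also for every t ∈ FOLLOW(S) = {$}.
None of these place a production in M[S, if].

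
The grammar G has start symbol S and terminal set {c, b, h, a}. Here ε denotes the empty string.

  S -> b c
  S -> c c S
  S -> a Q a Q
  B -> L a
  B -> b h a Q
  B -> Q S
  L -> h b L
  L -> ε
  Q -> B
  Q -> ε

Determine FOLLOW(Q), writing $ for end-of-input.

{$, a, b, c}

FIRST(S) = {a, b, c}
FIRST(L) = {ε, h}
FIRST(B) = {a, b, c, h}  (via L a, Q S)
FIRST(Q) = {ε, a, b, c, h}  (via B)
FOLLOW(S) includes $ since S is the start symbol.
FOLLOW(L): in B->L a, L is followed by a with FIRST {a}; in L->h b L, the suffix after L is empty (adds nothing new). Thus FOLLOW(L) = {a}.
FOLLOW(S): in S->c c S, the suffix after S is empty (adds nothing new); in B->Q S, the suffix after S is empty, so FOLLOW(S) ⊇ FOLLOW(B) = {$, a, b, c}. Thus FOLLOW(S) = {$, a, b, c}.
FOLLOW(B): in Q->B, the suffix after B is empty, so FOLLOW(B) ⊇ FOLLOW(Q) = {$, a, b, c}. Thus FOLLOW(B) = {$, a, b, c}.
FOLLOW(Q): in S->a Q a Q (occurrence 1), Q is followed by a Q with FIRST {a}; in S->a Q a Q (occurrence 2), the suffix after Q is empty, so FOLLOW(Q) ⊇ FOLLOW(S) = {$, a, b, c}; in B->b h a Q, the suffix after Q is empty, so FOLLOW(Q) ⊇ FOLLOW(B) = {$, a, b, c}; in B->Q S, Q is followed by S with FIRST {a, b, c}. Thus FOLLOW(Q) = {$, a, b, c}.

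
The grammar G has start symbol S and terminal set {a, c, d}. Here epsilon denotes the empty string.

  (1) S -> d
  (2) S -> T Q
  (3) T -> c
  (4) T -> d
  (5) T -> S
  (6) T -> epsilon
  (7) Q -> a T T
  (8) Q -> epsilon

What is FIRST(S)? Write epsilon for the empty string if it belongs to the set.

FIRST(Q) = {epsilon, a}
FIRST(S) = {epsilon, a, c, d}  (via T Q)
FIRST(T) = {epsilon, a, c, d}  (via S)

{epsilon, a, c, d}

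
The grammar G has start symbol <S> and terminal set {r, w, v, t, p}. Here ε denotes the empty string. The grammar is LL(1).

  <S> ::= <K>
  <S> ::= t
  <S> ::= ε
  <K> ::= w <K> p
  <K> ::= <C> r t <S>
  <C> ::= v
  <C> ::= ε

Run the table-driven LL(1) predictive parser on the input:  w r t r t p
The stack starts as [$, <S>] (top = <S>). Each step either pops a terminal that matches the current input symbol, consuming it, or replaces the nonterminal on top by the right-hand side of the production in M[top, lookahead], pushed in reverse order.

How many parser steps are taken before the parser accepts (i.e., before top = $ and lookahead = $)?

step 1: stack=$ <S>  input=w r t r t p $  — expand <S> ::= <K>
step 2: stack=$ <K>  input=w r t r t p $  — expand <K> ::= w <K> p
step 3: stack=$ p <K> w  input=w r t r t p $  — match w
step 4: stack=$ p <K>  input=r t r t p $  — expand <K> ::= <C> r t <S>
step 5: stack=$ p <S> t r <C>  input=r t r t p $  — expand <C> ::= ε
step 6: stack=$ p <S> t r  input=r t r t p $  — match r
step 7: stack=$ p <S> t  input=t r t p $  — match t
step 8: stack=$ p <S>  input=r t p $  — expand <S> ::= <K>
step 9: stack=$ p <K>  input=r t p $  — expand <K> ::= <C> r t <S>
step 10: stack=$ p <S> t r <C>  input=r t p $  — expand <C> ::= ε
step 11: stack=$ p <S> t r  input=r t p $  — match r
step 12: stack=$ p <S> t  input=t p $  — match t
step 13: stack=$ p <S>  input=p $  — expand <S> ::= ε
step 14: stack=$ p  input=p $  — match p
Accept reached after 14 steps.

14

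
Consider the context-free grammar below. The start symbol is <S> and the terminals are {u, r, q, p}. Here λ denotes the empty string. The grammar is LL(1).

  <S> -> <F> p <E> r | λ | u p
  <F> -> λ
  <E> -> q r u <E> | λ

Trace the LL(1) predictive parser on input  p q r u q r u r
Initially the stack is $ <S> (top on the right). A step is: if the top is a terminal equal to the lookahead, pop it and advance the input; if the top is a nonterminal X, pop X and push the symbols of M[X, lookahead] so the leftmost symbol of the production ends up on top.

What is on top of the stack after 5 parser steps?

step 1: stack=$ <S>  input=p q r u q r u r $  — expand <S> -> <F> p <E> r
step 2: stack=$ r <E> p <F>  input=p q r u q r u r $  — expand <F> -> λ
step 3: stack=$ r <E> p  input=p q r u q r u r $  — match p
step 4: stack=$ r <E>  input=q r u q r u r $  — expand <E> -> q r u <E>
step 5: stack=$ r <E> u r q  input=q r u q r u r $  — match q
Stack after step 5: $ r <E> u r (top = r).

r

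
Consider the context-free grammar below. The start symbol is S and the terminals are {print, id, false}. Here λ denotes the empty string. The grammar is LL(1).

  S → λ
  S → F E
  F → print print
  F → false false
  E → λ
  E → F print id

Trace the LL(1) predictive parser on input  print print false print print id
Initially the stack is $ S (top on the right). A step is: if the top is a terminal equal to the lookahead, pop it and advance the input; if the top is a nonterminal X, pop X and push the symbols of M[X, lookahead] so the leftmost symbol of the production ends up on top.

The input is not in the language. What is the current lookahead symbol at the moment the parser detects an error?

print

     Stack                   Input                               Action
  1  $ S                     print print false print print id $  expand S → F E
  2  $ E F                   print print false print print id $  expand F → print print
  3  $ E print print         print print false print print id $  match print
  4  $ E print               print false print print id $        match print
  5  $ E                     false print print id $              expand E → F print id
  6  $ id print F            false print print id $              expand F → false false
  7  $ id print false false  false print print id $              match false
  8  $ id print false        print print id $                    error: top is terminal false but lookahead is print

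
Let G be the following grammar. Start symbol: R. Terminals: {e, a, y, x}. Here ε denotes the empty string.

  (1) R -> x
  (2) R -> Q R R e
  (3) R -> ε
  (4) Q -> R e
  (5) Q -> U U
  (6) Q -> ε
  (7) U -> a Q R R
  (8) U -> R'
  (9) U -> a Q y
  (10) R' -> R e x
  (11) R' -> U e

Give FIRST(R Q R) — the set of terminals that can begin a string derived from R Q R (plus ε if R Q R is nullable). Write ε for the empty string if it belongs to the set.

FIRST(R) = {ε, a, e, x}  (via Q R R e)
FIRST(Q) = {ε, a, e, x}  (via R e, U U)
FIRST(U) = {a, e, x}  (via R')
FIRST(R') = {a, e, x}  (via R e x, U e)
FIRST(R Q R): take FIRST of each symbol in turn, carrying on past any symbol whose FIRST contains ε; result {ε, a, e, x}.

{ε, a, e, x}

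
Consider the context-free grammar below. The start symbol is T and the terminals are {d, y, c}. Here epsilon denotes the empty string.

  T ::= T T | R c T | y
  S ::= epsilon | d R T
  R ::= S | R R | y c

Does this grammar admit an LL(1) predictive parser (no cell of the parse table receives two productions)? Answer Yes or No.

FIRST(T) = {c, d, y}
FIRST(S) = {epsilon, d}
FIRST(R) = {epsilon, d, y}
FOLLOW(T) = {$, c, d, y}
FOLLOW(S) = {c, d, y}
FOLLOW(R) = {c, d, y}
Cell M[R, c] receives both R ::= S and R ::= R R — the grammar is not LL(1).

No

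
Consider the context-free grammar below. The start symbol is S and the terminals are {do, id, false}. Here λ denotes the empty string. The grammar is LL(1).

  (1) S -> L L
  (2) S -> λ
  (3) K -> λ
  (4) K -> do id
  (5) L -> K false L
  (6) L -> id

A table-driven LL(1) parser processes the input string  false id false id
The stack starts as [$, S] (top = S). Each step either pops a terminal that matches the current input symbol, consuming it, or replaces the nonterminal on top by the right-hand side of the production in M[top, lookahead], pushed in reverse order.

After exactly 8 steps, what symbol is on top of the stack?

false

     Stack          Input                Action
  1  $ S            false id false id $  expand S -> L L
  2  $ L L          false id false id $  expand L -> K false L
  3  $ L L false K  false id false id $  expand K -> λ
  4  $ L L false    false id false id $  match false
  5  $ L L          id false id $        expand L -> id
  6  $ L id         id false id $        match id
  7  $ L            false id $           expand L -> K false L
  8  $ L false K    false id $           expand K -> λ
Stack after step 8: $ L false (top = false).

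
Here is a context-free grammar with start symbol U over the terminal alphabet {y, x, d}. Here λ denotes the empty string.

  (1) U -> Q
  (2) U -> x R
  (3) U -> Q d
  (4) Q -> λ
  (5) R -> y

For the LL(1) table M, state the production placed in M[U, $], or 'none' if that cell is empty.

U -> Q

FIRST(Q): from Q->λ we get {λ}. So FIRST(Q) = {λ}.
FIRST(R): from R->y we get {y}. So FIRST(R) = {y}.
FIRST(U): from U->Q we get {λ}; from U->x R we get {x}; from U->Q d we get {d}. So FIRST(U) = {λ, d, x}.
FOLLOW(U) includes $ since U is the start symbol.
FOLLOW(U): U appears on no right-hand side. Thus FOLLOW(U) = {$}.
For U -> Q: FIRST(Q) = {λ}, so it goes in M[U, t] for t ∈ {}; since λ ∈ FIRST, also for every t ∈ FOLLOW(U) = {$}.
For U -> x R: FIRST(x R) = {x}, so it goes in M[U, t] for t ∈ {x}.
For U -> Q d: FIRST(Q d) = {d}, so it goes in M[U, t] for t ∈ {d}.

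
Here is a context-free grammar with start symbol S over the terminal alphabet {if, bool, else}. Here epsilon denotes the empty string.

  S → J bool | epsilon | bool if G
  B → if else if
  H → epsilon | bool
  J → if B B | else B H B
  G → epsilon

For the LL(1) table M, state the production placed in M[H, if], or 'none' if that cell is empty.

FIRST(B) = {if}
FIRST(H) = {epsilon, bool}
FIRST(J) = {else, if}
FIRST(G) = {epsilon}
FIRST(S) = {epsilon, bool, else, if}  (via J bool)
FOLLOW(S) includes $ since S is the start symbol.
FOLLOW(H): in J→else B H B, H is followed by B with FIRST {if}. Thus FOLLOW(H) = {if}.
For H → epsilon: FIRST(epsilon) = {epsilon}, so it goes in M[H, t] for t ∈ {}; since epsilon ∈ FIRST, also for every t ∈ FOLLOW(H) = {if}.
For H → bool: FIRST(bool) = {bool}, so it goes in M[H, t] for t ∈ {bool}.

H → epsilon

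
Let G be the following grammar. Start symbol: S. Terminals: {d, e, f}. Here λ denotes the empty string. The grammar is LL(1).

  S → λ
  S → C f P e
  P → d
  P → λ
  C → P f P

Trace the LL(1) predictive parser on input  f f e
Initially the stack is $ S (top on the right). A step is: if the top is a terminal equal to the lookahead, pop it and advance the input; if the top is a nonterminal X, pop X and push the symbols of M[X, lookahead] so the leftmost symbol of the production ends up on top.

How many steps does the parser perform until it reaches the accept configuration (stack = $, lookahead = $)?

8

     Stack          Input    Action
  1  $ S            f f e $  expand S → C f P e
  2  $ e P f C      f f e $  expand C → P f P
  3  $ e P f P f P  f f e $  expand P → λ
  4  $ e P f P f    f f e $  match f
  5  $ e P f P      f e $    expand P → λ
  6  $ e P f        f e $    match f
  7  $ e P          e $      expand P → λ
  8  $ e            e $      match e
Accept reached after 8 steps.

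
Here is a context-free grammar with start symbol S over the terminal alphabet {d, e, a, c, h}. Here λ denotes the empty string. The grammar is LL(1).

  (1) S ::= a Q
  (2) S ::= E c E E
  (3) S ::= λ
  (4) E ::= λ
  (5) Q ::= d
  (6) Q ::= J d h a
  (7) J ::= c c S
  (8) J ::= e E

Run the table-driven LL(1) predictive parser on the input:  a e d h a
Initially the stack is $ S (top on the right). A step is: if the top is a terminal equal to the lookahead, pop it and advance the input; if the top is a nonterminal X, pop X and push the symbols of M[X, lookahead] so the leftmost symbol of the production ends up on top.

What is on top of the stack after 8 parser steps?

a

     Stack        Input        Action
  1  $ S          a e d h a $  expand S ::= a Q
  2  $ Q a        a e d h a $  match a
  3  $ Q          e d h a $    expand Q ::= J d h a
  4  $ a h d J    e d h a $    expand J ::= e E
  5  $ a h d E e  e d h a $    match e
  6  $ a h d E    d h a $      expand E ::= λ
  7  $ a h d      d h a $      match d
  8  $ a h        h a $        match h
Stack after step 8: $ a (top = a).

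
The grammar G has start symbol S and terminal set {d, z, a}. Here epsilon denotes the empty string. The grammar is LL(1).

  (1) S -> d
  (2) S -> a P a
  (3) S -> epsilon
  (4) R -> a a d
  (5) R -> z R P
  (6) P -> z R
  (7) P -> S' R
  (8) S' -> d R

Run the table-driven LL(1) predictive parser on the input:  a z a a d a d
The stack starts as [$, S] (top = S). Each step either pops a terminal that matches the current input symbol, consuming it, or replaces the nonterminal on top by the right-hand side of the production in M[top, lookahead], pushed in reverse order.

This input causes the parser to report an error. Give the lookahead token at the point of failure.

d

      Stack      Input            Action
   1  $ S        a z a a d a d $  expand S -> a P a
   2  $ a P a    a z a a d a d $  match a
   3  $ a P      z a a d a d $    expand P -> z R
   4  $ a R z    z a a d a d $    match z
   5  $ a R      a a d a d $      expand R -> a a d
   6  $ a d a a  a a d a d $      match a
   7  $ a d a    a d a d $        match a
   8  $ a d      d a d $          match d
   9  $ a        a d $            match a
  10  $          d $              error: stack empty but input remains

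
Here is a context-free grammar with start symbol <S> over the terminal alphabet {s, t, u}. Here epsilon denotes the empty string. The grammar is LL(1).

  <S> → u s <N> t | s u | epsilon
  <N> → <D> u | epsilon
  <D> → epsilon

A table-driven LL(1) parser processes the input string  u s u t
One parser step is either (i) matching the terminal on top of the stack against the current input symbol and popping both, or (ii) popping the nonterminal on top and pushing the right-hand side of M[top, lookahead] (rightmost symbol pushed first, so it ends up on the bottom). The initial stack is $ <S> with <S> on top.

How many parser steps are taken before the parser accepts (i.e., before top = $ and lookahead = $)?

7

step 1: stack=$ <S>  input=u s u t $  — expand <S> → u s <N> t
step 2: stack=$ t <N> s u  input=u s u t $  — match u
step 3: stack=$ t <N> s  input=s u t $  — match s
step 4: stack=$ t <N>  input=u t $  — expand <N> → <D> u
step 5: stack=$ t u <D>  input=u t $  — expand <D> → epsilon
step 6: stack=$ t u  input=u t $  — match u
step 7: stack=$ t  input=t $  — match t
Accept reached after 7 steps.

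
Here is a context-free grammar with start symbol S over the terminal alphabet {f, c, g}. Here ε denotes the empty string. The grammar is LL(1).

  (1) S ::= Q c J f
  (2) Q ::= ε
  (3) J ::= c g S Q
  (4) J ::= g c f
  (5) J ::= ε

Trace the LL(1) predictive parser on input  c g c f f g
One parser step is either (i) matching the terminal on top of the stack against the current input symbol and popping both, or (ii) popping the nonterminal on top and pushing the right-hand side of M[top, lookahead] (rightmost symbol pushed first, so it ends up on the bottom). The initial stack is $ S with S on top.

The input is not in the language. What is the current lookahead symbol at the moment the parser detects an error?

     Stack      Input          Action
  1  $ S        c g c f f g $  expand S ::= Q c J f
  2  $ f J c Q  c g c f f g $  expand Q ::= ε
  3  $ f J c    c g c f f g $  match c
  4  $ f J      g c f f g $    expand J ::= g c f
  5  $ f f c g  g c f f g $    match g
  6  $ f f c    c f f g $      match c
  7  $ f f      f f g $        match f
  8  $ f        f g $          match f
  9  $          g $            error: stack empty but input remains

g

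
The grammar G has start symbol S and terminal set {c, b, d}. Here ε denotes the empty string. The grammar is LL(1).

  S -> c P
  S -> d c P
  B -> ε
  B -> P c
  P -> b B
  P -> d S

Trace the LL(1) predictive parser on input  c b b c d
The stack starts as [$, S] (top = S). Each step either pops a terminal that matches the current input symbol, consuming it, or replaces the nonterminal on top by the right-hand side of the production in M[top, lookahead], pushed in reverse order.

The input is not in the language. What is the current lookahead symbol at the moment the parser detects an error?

d

step 1: stack=$ S  input=c b b c d $  — expand S -> c P
step 2: stack=$ P c  input=c b b c d $  — match c
step 3: stack=$ P  input=b b c d $  — expand P -> b B
step 4: stack=$ B b  input=b b c d $  — match b
step 5: stack=$ B  input=b c d $  — expand B -> P c
step 6: stack=$ c P  input=b c d $  — expand P -> b B
step 7: stack=$ c B b  input=b c d $  — match b
step 8: stack=$ c B  input=c d $  — expand B -> ε
step 9: stack=$ c  input=c d $  — match c
step 10: stack=$  input=d $  — error: stack empty but input remains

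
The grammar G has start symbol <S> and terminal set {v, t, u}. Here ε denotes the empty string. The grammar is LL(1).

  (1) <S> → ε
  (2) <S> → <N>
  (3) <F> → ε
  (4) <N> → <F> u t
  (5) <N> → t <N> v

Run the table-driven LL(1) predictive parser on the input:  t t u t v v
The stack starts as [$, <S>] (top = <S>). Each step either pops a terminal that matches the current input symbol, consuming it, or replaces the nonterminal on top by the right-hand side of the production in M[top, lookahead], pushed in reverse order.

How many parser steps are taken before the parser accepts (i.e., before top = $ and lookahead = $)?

step 1: stack=$ <S>  input=t t u t v v $  — expand <S> → <N>
step 2: stack=$ <N>  input=t t u t v v $  — expand <N> → t <N> v
step 3: stack=$ v <N> t  input=t t u t v v $  — match t
step 4: stack=$ v <N>  input=t u t v v $  — expand <N> → t <N> v
step 5: stack=$ v v <N> t  input=t u t v v $  — match t
step 6: stack=$ v v <N>  input=u t v v $  — expand <N> → <F> u t
step 7: stack=$ v v t u <F>  input=u t v v $  — expand <F> → ε
step 8: stack=$ v v t u  input=u t v v $  — match u
step 9: stack=$ v v t  input=t v v $  — match t
step 10: stack=$ v v  input=v v $  — match v
step 11: stack=$ v  input=v $  — match v
Accept reached after 11 steps.

11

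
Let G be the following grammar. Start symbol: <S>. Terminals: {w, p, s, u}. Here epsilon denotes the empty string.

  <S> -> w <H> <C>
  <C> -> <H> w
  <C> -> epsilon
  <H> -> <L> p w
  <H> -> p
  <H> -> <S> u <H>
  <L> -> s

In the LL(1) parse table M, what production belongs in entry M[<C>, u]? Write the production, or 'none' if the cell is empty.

<C> -> epsilon

FIRST(<S>) = {w}
FIRST(<L>) = {s}
FIRST(<H>) = {p, s, w}  (via <L> p w, <S> u <H>)
FIRST(<C>) = {epsilon, p, s, w}  (via <H> w)
FOLLOW(<S>) includes $ since <S> is the start symbol.
FOLLOW(<S>): in <H>-><S> u <H>, <S> is followed by u <H> with FIRST {u}. Thus FOLLOW(<S>) = {$, u}.
FOLLOW(<C>): in <S>->w <H> <C>, the suffix after <C> is empty, so FOLLOW(<C>) ⊇ FOLLOW(<S>) = {$, u}. Thus FOLLOW(<C>) = {$, u}.
For <C> -> <H> w: FIRST(<H> w) = {p, s, w}, so it goes in M[<C>, t] for t ∈ {p, s, w}.
For <C> -> epsilon: FIRST(epsilon) = {epsilon}, so it goes in M[<C>, t] for t ∈ {}; since epsilon ∈ FIRST, also for every t ∈ FOLLOW(<C>) = {$, u}.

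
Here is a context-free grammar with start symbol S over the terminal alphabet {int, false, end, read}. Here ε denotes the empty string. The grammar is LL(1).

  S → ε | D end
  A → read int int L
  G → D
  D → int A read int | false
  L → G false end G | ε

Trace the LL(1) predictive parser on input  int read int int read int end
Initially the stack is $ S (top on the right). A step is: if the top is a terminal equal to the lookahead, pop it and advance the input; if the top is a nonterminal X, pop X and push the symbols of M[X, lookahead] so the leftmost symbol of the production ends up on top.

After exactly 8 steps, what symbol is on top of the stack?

read

step 1: stack=$ S  input=int read int int read int end $  — expand S → D end
step 2: stack=$ end D  input=int read int int read int end $  — expand D → int A read int
step 3: stack=$ end int read A int  input=int read int int read int end $  — match int
step 4: stack=$ end int read A  input=read int int read int end $  — expand A → read int int L
step 5: stack=$ end int read L int int read  input=read int int read int end $  — match read
step 6: stack=$ end int read L int int  input=int int read int end $  — match int
step 7: stack=$ end int read L int  input=int read int end $  — match int
step 8: stack=$ end int read L  input=read int end $  — expand L → ε
Stack after step 8: $ end int read (top = read).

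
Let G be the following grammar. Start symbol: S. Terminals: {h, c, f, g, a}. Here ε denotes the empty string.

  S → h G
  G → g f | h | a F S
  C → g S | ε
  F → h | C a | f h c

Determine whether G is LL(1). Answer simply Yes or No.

Yes

FIRST(S) = {h}
FIRST(G) = {a, g, h}
FIRST(C) = {ε, g}
FIRST(F) = {a, f, g, h}
FOLLOW(S) = {$, a}
FOLLOW(G) = {$, a}
FOLLOW(C) = {a}
FOLLOW(F) = {h}
Each cell of M receives at most one production.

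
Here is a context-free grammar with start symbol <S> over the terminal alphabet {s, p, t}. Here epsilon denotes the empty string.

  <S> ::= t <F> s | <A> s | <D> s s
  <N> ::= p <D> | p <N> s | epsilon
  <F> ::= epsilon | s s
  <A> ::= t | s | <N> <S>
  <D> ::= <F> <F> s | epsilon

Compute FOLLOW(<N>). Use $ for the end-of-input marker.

FIRST(<N>) = {epsilon, p}
FIRST(<F>) = {epsilon, s}
FIRST(<D>) = {epsilon, s}  (via <F> <F> s)
FIRST(<S>) = {p, s, t}  (via <A> s, <D> s s)
FIRST(<A>) = {p, s, t}  (via <N> <S>)
FOLLOW(<S>) includes $ since <S> is the start symbol.
FOLLOW(<N>): in <N>::=p <N> s, <N> is followed by s with FIRST {s}; in <A>::=<N> <S>, <N> is followed by <S> with FIRST {p, s, t}. Thus FOLLOW(<N>) = {p, s, t}.
FOLLOW(<F>): in <S>::=t <F> s, <F> is followed by s with FIRST {s}; in <D>::=<F> <F> s (occurrence 1), <F> is followed by <F> s with FIRST {s}; in <D>::=<F> <F> s (occurrence 2), <F> is followed by s with FIRST {s}. Thus FOLLOW(<F>) = {s}.
FOLLOW(<A>): in <S>::=<A> s, <A> is followed by s with FIRST {s}. Thus FOLLOW(<A>) = {s}.
FOLLOW(<S>): in <A>::=<N> <S>, the suffix after <S> is empty, so FOLLOW(<S>) ⊇ FOLLOW(<A>) = {s}. Thus FOLLOW(<S>) = {$, s}.
FOLLOW(<D>): in <S>::=<D> s s, <D> is followed by s s with FIRST {s}; in <N>::=p <D>, the suffix after <D> is empty, so FOLLOW(<D>) ⊇ FOLLOW(<N>) = {p, s, t}. Thus FOLLOW(<D>) = {p, s, t}.

{p, s, t}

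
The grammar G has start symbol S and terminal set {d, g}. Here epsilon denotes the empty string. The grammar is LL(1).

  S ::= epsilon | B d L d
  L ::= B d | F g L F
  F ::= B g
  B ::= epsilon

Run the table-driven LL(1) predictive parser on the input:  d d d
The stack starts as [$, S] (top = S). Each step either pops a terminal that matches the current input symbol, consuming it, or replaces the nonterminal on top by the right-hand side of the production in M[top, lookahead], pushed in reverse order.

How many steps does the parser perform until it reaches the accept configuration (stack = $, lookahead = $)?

step 1: stack=$ S  input=d d d $  — expand S ::= B d L d
step 2: stack=$ d L d B  input=d d d $  — expand B ::= epsilon
step 3: stack=$ d L d  input=d d d $  — match d
step 4: stack=$ d L  input=d d $  — expand L ::= B d
step 5: stack=$ d d B  input=d d $  — expand B ::= epsilon
step 6: stack=$ d d  input=d d $  — match d
step 7: stack=$ d  input=d $  — match d
Accept reached after 7 steps.

7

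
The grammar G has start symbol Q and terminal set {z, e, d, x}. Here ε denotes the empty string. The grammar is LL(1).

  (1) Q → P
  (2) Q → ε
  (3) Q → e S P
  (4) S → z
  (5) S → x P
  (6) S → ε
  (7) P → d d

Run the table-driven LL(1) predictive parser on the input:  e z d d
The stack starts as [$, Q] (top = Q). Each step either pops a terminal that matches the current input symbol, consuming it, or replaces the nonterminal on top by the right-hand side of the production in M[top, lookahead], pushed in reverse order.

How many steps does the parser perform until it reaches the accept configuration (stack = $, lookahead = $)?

7

     Stack    Input      Action
  1  $ Q      e z d d $  expand Q → e S P
  2  $ P S e  e z d d $  match e
  3  $ P S    z d d $    expand S → z
  4  $ P z    z d d $    match z
  5  $ P      d d $      expand P → d d
  6  $ d d    d d $      match d
  7  $ d      d $        match d
Accept reached after 7 steps.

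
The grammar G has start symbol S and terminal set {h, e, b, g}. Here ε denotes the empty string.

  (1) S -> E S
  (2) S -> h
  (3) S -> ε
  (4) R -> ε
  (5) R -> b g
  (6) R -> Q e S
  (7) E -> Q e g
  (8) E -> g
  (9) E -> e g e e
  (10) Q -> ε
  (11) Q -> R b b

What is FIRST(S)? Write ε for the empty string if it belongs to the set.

{ε, b, e, g, h}

FIRST(S): from S->E S we get {b, e, g}; from S->h we get {h}; from S->ε we get {ε}. So FIRST(S) = {ε, b, e, g, h}.
FIRST(R): from R->ε we get {ε}; from R->b g we get {b}; from R->Q e S we get {b, e}. So FIRST(R) = {ε, b, e}.
FIRST(Q): from Q->ε we get {ε}; from Q->R b b we get {b, e}. So FIRST(Q) = {ε, b, e}.
FIRST(E): from E->Q e g we get {b, e}; from E->g we get {g}; from E->e g e e we get {e}. So FIRST(E) = {b, e, g}.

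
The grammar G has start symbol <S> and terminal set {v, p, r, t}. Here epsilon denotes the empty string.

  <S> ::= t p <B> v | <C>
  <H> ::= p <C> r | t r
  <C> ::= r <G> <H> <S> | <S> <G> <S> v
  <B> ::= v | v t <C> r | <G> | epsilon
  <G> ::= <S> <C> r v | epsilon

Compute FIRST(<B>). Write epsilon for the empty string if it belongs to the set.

{epsilon, r, t, v}

FIRST(<H>): from <H>::=p <C> r we get {p}; from <H>::=t r we get {t}. So FIRST(<H>) = {p, t}.
FIRST(<S>): from <S>::=t p <B> v we get {t}; from <S>::=<C> we get {r, t}. So FIRST(<S>) = {r, t}.
FIRST(<C>): from <C>::=r <G> <H> <S> we get {r}; from <C>::=<S> <G> <S> v we get {r, t}. So FIRST(<C>) = {r, t}.
FIRST(<G>): from <G>::=<S> <C> r v we get {r, t}; from <G>::=epsilon we get {epsilon}. So FIRST(<G>) = {epsilon, r, t}.
FIRST(<B>): from <B>::=v we get {v}; from <B>::=v t <C> r we get {v}; from <B>::=<G> we get {epsilon, r, t}; from <B>::=epsilon we get {epsilon}. So FIRST(<B>) = {epsilon, r, t, v}.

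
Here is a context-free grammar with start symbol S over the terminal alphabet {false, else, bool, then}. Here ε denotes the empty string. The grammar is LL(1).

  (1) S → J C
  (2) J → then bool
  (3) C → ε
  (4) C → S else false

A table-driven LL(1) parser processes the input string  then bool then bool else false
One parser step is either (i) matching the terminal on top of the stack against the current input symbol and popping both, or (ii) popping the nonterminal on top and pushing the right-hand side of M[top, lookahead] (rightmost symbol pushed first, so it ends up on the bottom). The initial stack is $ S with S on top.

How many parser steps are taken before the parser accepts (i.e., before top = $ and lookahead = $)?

      Stack                     Input                             Action
   1  $ S                       then bool then bool else false $  expand S → J C
   2  $ C J                     then bool then bool else false $  expand J → then bool
   3  $ C bool then             then bool then bool else false $  match then
   4  $ C bool                  bool then bool else false $       match bool
   5  $ C                       then bool else false $            expand C → S else false
   6  $ false else S            then bool else false $            expand S → J C
   7  $ false else C J          then bool else false $            expand J → then bool
   8  $ false else C bool then  then bool else false $            match then
   9  $ false else C bool       bool else false $                 match bool
  10  $ false else C            else false $                      expand C → ε
  11  $ false else              else false $                      match else
  12  $ false                   false $                           match false
Accept reached after 12 steps.

12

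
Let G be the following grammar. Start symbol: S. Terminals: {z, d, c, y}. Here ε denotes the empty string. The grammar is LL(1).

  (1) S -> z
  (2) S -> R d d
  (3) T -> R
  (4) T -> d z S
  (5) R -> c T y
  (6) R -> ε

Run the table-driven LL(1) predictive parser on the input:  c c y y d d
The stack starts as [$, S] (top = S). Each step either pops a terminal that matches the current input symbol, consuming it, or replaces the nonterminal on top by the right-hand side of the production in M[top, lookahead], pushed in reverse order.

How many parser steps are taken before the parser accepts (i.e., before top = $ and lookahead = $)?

12

step 1: stack=$ S  input=c c y y d d $  — expand S -> R d d
step 2: stack=$ d d R  input=c c y y d d $  — expand R -> c T y
step 3: stack=$ d d y T c  input=c c y y d d $  — match c
step 4: stack=$ d d y T  input=c y y d d $  — expand T -> R
step 5: stack=$ d d y R  input=c y y d d $  — expand R -> c T y
step 6: stack=$ d d y y T c  input=c y y d d $  — match c
step 7: stack=$ d d y y T  input=y y d d $  — expand T -> R
step 8: stack=$ d d y y R  input=y y d d $  — expand R -> ε
step 9: stack=$ d d y y  input=y y d d $  — match y
step 10: stack=$ d d y  input=y d d $  — match y
step 11: stack=$ d d  input=d d $  — match d
step 12: stack=$ d  input=d $  — match d
Accept reached after 12 steps.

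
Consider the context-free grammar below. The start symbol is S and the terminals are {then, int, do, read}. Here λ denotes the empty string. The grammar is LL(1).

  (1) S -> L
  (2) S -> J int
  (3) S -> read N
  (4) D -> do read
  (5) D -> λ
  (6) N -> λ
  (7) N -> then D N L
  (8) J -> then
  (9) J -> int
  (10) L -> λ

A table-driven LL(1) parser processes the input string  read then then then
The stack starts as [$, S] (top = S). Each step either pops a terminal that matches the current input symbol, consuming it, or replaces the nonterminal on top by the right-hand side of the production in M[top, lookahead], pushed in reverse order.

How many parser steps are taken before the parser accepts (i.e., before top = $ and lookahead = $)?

15

step 1: stack=$ S  input=read then then then $  — expand S -> read N
step 2: stack=$ N read  input=read then then then $  — match read
step 3: stack=$ N  input=then then then $  — expand N -> then D N L
step 4: stack=$ L N D then  input=then then then $  — match then
step 5: stack=$ L N D  input=then then $  — expand D -> λ
step 6: stack=$ L N  input=then then $  — expand N -> then D N L
step 7: stack=$ L L N D then  input=then then $  — match then
step 8: stack=$ L L N D  input=then $  — expand D -> λ
step 9: stack=$ L L N  input=then $  — expand N -> then D N L
step 10: stack=$ L L L N D then  input=then $  — match then
step 11: stack=$ L L L N D  input=$  — expand D -> λ
step 12: stack=$ L L L N  input=$  — expand N -> λ
step 13: stack=$ L L L  input=$  — expand L -> λ
step 14: stack=$ L L  input=$  — expand L -> λ
step 15: stack=$ L  input=$  — expand L -> λ
Accept reached after 15 steps.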